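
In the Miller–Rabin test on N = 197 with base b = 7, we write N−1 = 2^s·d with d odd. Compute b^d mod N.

196

197 − 1 = 196 = 2^2 · 49, so d = 49.
7^1 ≡ 7 (mod 197)
7^2 ≡ 7^2 = 49 ≡ 49 (mod 197)
7^4 ≡ 49^2 = 2401 ≡ 37 (mod 197)
7^8 ≡ 37^2 = 1369 ≡ 187 (mod 197)
7^16 ≡ 187^2 = 34969 ≡ 100 (mod 197)
7^32 ≡ 100^2 = 10000 ≡ 150 (mod 197)
49 = 32 + 16 + 1 in binary powers of 2.
So 7^49 ≡ 150 · 100 · 7 ≡ 196 (mod 197).
Since 7^d ≡ 196 (mod 197), base 7 does not prove 197 composite.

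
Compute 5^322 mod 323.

263

5^1 ≡ 5 (mod 323)
5^2 ≡ 5^2 = 25 ≡ 25 (mod 323)
5^4 ≡ 25^2 = 625 ≡ 302 (mod 323)
5^8 ≡ 302^2 = 91204 ≡ 118 (mod 323)
5^16 ≡ 118^2 = 13924 ≡ 35 (mod 323)
5^32 ≡ 35^2 = 1225 ≡ 256 (mod 323)
5^64 ≡ 256^2 = 65536 ≡ 290 (mod 323)
5^128 ≡ 290^2 = 84100 ≡ 120 (mod 323)
5^256 ≡ 120^2 = 14400 ≡ 188 (mod 323)
322 = 256 + 64 + 2 in binary powers of 2.
So 5^322 ≡ 188 · 290 · 25 ≡ 263 (mod 323).
Since 263 ≠ 1, base 5 is a Fermat witness: 323 is composite.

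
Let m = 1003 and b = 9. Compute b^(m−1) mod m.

676

9^1 ≡ 9 (mod 1003)
9^2 ≡ 9^2 = 81 ≡ 81 (mod 1003)
9^4 ≡ 81^2 = 6561 ≡ 543 (mod 1003)
9^8 ≡ 543^2 = 294849 ≡ 970 (mod 1003)
9^16 ≡ 970^2 = 940900 ≡ 86 (mod 1003)
9^32 ≡ 86^2 = 7396 ≡ 375 (mod 1003)
9^64 ≡ 375^2 = 140625 ≡ 205 (mod 1003)
9^128 ≡ 205^2 = 42025 ≡ 902 (mod 1003)
9^256 ≡ 902^2 = 813604 ≡ 171 (mod 1003)
9^512 ≡ 171^2 = 29241 ≡ 154 (mod 1003)
1002 = 512 + 256 + 128 + 64 + 32 + 8 + 2 in binary powers of 2.
So 9^1002 ≡ 154 · 171 · 902 · 205 · 375 · 970 · 81 ≡ 676 (mod 1003).
Since 676 ≠ 1, base 9 is a Fermat witness: 1003 is composite.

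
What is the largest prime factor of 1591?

1591 = 37 · 43
43 is prime.
So 1591 = 37 · 43; the largest prime factor is 43.

43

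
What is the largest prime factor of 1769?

1769 = 29 · 61
61 is prime.
So 1769 = 29 · 61; the largest prime factor is 61.

61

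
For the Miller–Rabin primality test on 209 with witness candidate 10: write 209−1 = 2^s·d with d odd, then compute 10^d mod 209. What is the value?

32

209 − 1 = 208 = 2^4 · 13, so d = 13.
10^1 ≡ 10 (mod 209)
10^2 ≡ 10^2 = 100 ≡ 100 (mod 209)
10^4 ≡ 100^2 = 10000 ≡ 177 (mod 209)
10^8 ≡ 177^2 = 31329 ≡ 188 (mod 209)
13 = 8 + 4 + 1 in binary powers of 2.
So 10^13 ≡ 188 · 177 · 10 ≡ 32 (mod 209).
Squaring chain: 32 → 188 → 23 → 111; never reaches −1, so base 10 is a Miller–Rabin witness that 209 is composite.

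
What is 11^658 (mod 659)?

1

11^1 ≡ 11 (mod 659)
11^2 ≡ 11^2 = 121 ≡ 121 (mod 659)
11^4 ≡ 121^2 = 14641 ≡ 143 (mod 659)
11^8 ≡ 143^2 = 20449 ≡ 20 (mod 659)
11^16 ≡ 20^2 = 400 ≡ 400 (mod 659)
11^32 ≡ 400^2 = 160000 ≡ 522 (mod 659)
11^64 ≡ 522^2 = 272484 ≡ 317 (mod 659)
11^128 ≡ 317^2 = 100489 ≡ 321 (mod 659)
11^256 ≡ 321^2 = 103041 ≡ 237 (mod 659)
11^512 ≡ 237^2 = 56169 ≡ 154 (mod 659)
658 = 512 + 128 + 16 + 2 in binary powers of 2.
So 11^658 ≡ 154 · 321 · 400 · 121 ≡ 1 (mod 659).
Since the result is 1, base 11 gives no evidence that 659 is composite.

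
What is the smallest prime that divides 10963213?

73

10963213 is odd.
Digit sum 25, not divisible by 3.
Ends in 3: not divisible by 5.
7: 10963213 = 7·1566173 + 2
11: 10963213 = 11·996655 + 8
13: 10963213 = 13·843324 + 1
17: 10963213 = 17·644894 + 15
19: 10963213 = 19·577011 + 4
23: 10963213 = 23·476661 + 10
29: 10963213 = 29·378041 + 24
31: 10963213 = 31·353652 + 1
37: 10963213 = 37·296303 + 2
41: 10963213 = 41·267395 + 18
43: 10963213 = 43·254958 + 19
47: 10963213 = 47·233259 + 40
53: 10963213 = 53·206853 + 4
59: 10963213 = 59·185817 + 10
61: 10963213 = 61·179724 + 49
67: 10963213 = 67·163630 + 3
71: 10963213 = 71·154411 + 32
73: 10963213 = 73·150181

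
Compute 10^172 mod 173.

10^1 ≡ 10 (mod 173)
10^2 ≡ 10^2 = 100 ≡ 100 (mod 173)
10^4 ≡ 100^2 = 10000 ≡ 139 (mod 173)
10^8 ≡ 139^2 = 19321 ≡ 118 (mod 173)
10^16 ≡ 118^2 = 13924 ≡ 84 (mod 173)
10^32 ≡ 84^2 = 7056 ≡ 136 (mod 173)
10^64 ≡ 136^2 = 18496 ≡ 158 (mod 173)
10^128 ≡ 158^2 = 24964 ≡ 52 (mod 173)
172 = 128 + 32 + 8 + 4 in binary powers of 2.
So 10^172 ≡ 52 · 136 · 118 · 139 ≡ 1 (mod 173).
Since the result is 1, base 10 gives no evidence that 173 is composite.

1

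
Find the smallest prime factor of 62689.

62689 is odd.
Digit sum 31, not divisible by 3.
Ends in 9: not divisible by 5.
7: 62689 = 7·8955 + 4
11: 62689 = 11·5699

11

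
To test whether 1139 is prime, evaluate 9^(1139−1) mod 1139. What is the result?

9^1 ≡ 9 (mod 1139)
9^2 ≡ 9^2 = 81 ≡ 81 (mod 1139)
9^4 ≡ 81^2 = 6561 ≡ 866 (mod 1139)
9^8 ≡ 866^2 = 749956 ≡ 494 (mod 1139)
9^16 ≡ 494^2 = 244036 ≡ 290 (mod 1139)
9^32 ≡ 290^2 = 84100 ≡ 953 (mod 1139)
9^64 ≡ 953^2 = 908209 ≡ 426 (mod 1139)
9^128 ≡ 426^2 = 181476 ≡ 375 (mod 1139)
9^256 ≡ 375^2 = 140625 ≡ 528 (mod 1139)
9^512 ≡ 528^2 = 278784 ≡ 868 (mod 1139)
9^1024 ≡ 868^2 = 753424 ≡ 545 (mod 1139)
1138 = 1024 + 64 + 32 + 16 + 2 in binary powers of 2.
So 9^1138 ≡ 545 · 426 · 953 · 290 · 81 ≡ 625 (mod 1139).
Since 625 ≠ 1, base 9 is a Fermat witness: 1139 is composite.

625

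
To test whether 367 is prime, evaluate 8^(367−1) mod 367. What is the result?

8^1 ≡ 8 (mod 367)
8^2 ≡ 8^2 = 64 ≡ 64 (mod 367)
8^4 ≡ 64^2 = 4096 ≡ 59 (mod 367)
8^8 ≡ 59^2 = 3481 ≡ 178 (mod 367)
8^16 ≡ 178^2 = 31684 ≡ 122 (mod 367)
8^32 ≡ 122^2 = 14884 ≡ 204 (mod 367)
8^64 ≡ 204^2 = 41616 ≡ 145 (mod 367)
8^128 ≡ 145^2 = 21025 ≡ 106 (mod 367)
8^256 ≡ 106^2 = 11236 ≡ 226 (mod 367)
366 = 256 + 64 + 32 + 8 + 4 + 2 in binary powers of 2.
So 8^366 ≡ 226 · 145 · 204 · 178 · 59 · 64 ≡ 1 (mod 367).
Since the result is 1, base 8 gives no evidence that 367 is composite.

1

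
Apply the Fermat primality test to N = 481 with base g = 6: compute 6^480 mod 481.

6^1 ≡ 6 (mod 481)
6^2 ≡ 6^2 = 36 ≡ 36 (mod 481)
6^4 ≡ 36^2 = 1296 ≡ 334 (mod 481)
6^8 ≡ 334^2 = 111556 ≡ 445 (mod 481)
6^16 ≡ 445^2 = 198025 ≡ 334 (mod 481)
6^32 ≡ 334^2 = 111556 ≡ 445 (mod 481)
6^64 ≡ 445^2 = 198025 ≡ 334 (mod 481)
6^128 ≡ 334^2 = 111556 ≡ 445 (mod 481)
6^256 ≡ 445^2 = 198025 ≡ 334 (mod 481)
480 = 256 + 128 + 64 + 32 in binary powers of 2.
So 6^480 ≡ 334 · 445 · 334 · 445 ≡ 1 (mod 481).
Since the result is 1, base 6 gives no evidence that 481 is composite.

1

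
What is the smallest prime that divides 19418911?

79

19418911 is odd.
Digit sum 34, not divisible by 3.
Ends in 1: not divisible by 5.
7: 19418911 = 7·2774130 + 1
11: 19418911 = 11·1765355 + 6
13: 19418911 = 13·1493762 + 5
17: 19418911 = 17·1142288 + 15
19: 19418911 = 19·1022047 + 18
23: 19418911 = 23·844300 + 11
29: 19418911 = 29·669617 + 18
31: 19418911 = 31·626416 + 15
37: 19418911 = 37·524835 + 16
41: 19418911 = 41·473631 + 40
43: 19418911 = 43·451602 + 25
47: 19418911 = 47·413168 + 15
53: 19418911 = 53·366394 + 29
59: 19418911 = 59·329134 + 5
61: 19418911 = 61·318342 + 49
67: 19418911 = 67·289834 + 33
71: 19418911 = 71·273505 + 56
73: 19418911 = 73·266012 + 35
79: 19418911 = 79·245809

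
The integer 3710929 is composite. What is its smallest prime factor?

3710929 is odd.
Digit sum 31, not divisible by 3.
Ends in 9: not divisible by 5.
7: 3710929 = 7·530132 + 5
11: 3710929 = 11·337357 + 2
13: 3710929 = 13·285456 + 1
17: 3710929 = 17·218289 + 16
19: 3710929 = 19·195312 + 1
23: 3710929 = 23·161344 + 17
29: 3710929 = 29·127963 + 2
31: 3710929 = 31·119707 + 12
37: 3710929 = 37·100295 + 14
41: 3710929 = 41·90510 + 19
43: 3710929 = 43·86300 + 29
47: 3710929 = 47·78955 + 44
53: 3710929 = 53·70017 + 28
59: 3710929 = 59·62897 + 6
61: 3710929 = 61·60834 + 55
67: 3710929 = 67·55387

67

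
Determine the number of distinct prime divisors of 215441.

215441 = 17 · 12673
12673 = 19 · 667
667 = 23 · 29
215441 = 17 · 19 · 23 · 29, which has 4 distinct prime factors.

4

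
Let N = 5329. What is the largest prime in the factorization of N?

73

5329 = 73 · 73
73 = 73 · 1
So 5329 = 73^2; the largest prime factor is 73.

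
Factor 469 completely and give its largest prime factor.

67

469 = 7 · 67
67 is prime.
So 469 = 7 · 67; the largest prime factor is 67.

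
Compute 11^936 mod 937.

1

11^1 ≡ 11 (mod 937)
11^2 ≡ 11^2 = 121 ≡ 121 (mod 937)
11^4 ≡ 121^2 = 14641 ≡ 586 (mod 937)
11^8 ≡ 586^2 = 343396 ≡ 454 (mod 937)
11^16 ≡ 454^2 = 206116 ≡ 913 (mod 937)
11^32 ≡ 913^2 = 833569 ≡ 576 (mod 937)
11^64 ≡ 576^2 = 331776 ≡ 78 (mod 937)
11^128 ≡ 78^2 = 6084 ≡ 462 (mod 937)
11^256 ≡ 462^2 = 213444 ≡ 745 (mod 937)
11^512 ≡ 745^2 = 555025 ≡ 321 (mod 937)
936 = 512 + 256 + 128 + 32 + 8 in binary powers of 2.
So 11^936 ≡ 321 · 745 · 462 · 576 · 454 ≡ 1 (mod 937).
Since the result is 1, base 11 gives no evidence that 937 is composite.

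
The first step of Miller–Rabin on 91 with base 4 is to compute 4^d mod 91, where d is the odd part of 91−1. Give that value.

64

91 − 1 = 90 = 2^1 · 45, so d = 45.
4^1 ≡ 4 (mod 91)
4^2 ≡ 4^2 = 16 ≡ 16 (mod 91)
4^4 ≡ 16^2 = 256 ≡ 74 (mod 91)
4^8 ≡ 74^2 = 5476 ≡ 16 (mod 91)
4^16 ≡ 16^2 = 256 ≡ 74 (mod 91)
4^32 ≡ 74^2 = 5476 ≡ 16 (mod 91)
45 = 32 + 8 + 4 + 1 in binary powers of 2.
So 4^45 ≡ 16 · 16 · 74 · 4 ≡ 64 (mod 91).
Squaring chain: 64; never reaches −1, so base 4 is a Miller–Rabin witness that 91 is composite.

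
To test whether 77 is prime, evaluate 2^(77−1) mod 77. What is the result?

2^1 ≡ 2 (mod 77)
2^2 ≡ 2^2 = 4 ≡ 4 (mod 77)
2^4 ≡ 4^2 = 16 ≡ 16 (mod 77)
2^8 ≡ 16^2 = 256 ≡ 25 (mod 77)
2^16 ≡ 25^2 = 625 ≡ 9 (mod 77)
2^32 ≡ 9^2 = 81 ≡ 4 (mod 77)
2^64 ≡ 4^2 = 16 ≡ 16 (mod 77)
76 = 64 + 8 + 4 in binary powers of 2.
So 2^76 ≡ 16 · 25 · 16 ≡ 9 (mod 77).
Since 9 ≠ 1, base 2 is a Fermat witness: 77 is composite.

9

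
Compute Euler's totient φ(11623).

Factor: 11623 = 59 · 197.
φ(11623) = (59−1) · (197−1) = 58 · 196 = 11368.

11368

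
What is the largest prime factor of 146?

73

146 = 2 · 73
73 is prime.
So 146 = 2 · 73; the largest prime factor is 73.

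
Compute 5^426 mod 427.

5^1 ≡ 5 (mod 427)
5^2 ≡ 5^2 = 25 ≡ 25 (mod 427)
5^4 ≡ 25^2 = 625 ≡ 198 (mod 427)
5^8 ≡ 198^2 = 39204 ≡ 347 (mod 427)
5^16 ≡ 347^2 = 120409 ≡ 422 (mod 427)
5^32 ≡ 422^2 = 178084 ≡ 25 (mod 427)
5^64 ≡ 25^2 = 625 ≡ 198 (mod 427)
5^128 ≡ 198^2 = 39204 ≡ 347 (mod 427)
5^256 ≡ 347^2 = 120409 ≡ 422 (mod 427)
426 = 256 + 128 + 32 + 8 + 2 in binary powers of 2.
So 5^426 ≡ 422 · 347 · 25 · 347 · 25 ≡ 253 (mod 427).
Since 253 ≠ 1, base 5 is a Fermat witness: 427 is composite.

253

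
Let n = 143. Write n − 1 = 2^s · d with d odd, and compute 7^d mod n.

106

143 − 1 = 142 = 2^1 · 71, so d = 71.
7^1 ≡ 7 (mod 143)
7^2 ≡ 7^2 = 49 ≡ 49 (mod 143)
7^4 ≡ 49^2 = 2401 ≡ 113 (mod 143)
7^8 ≡ 113^2 = 12769 ≡ 42 (mod 143)
7^16 ≡ 42^2 = 1764 ≡ 48 (mod 143)
7^32 ≡ 48^2 = 2304 ≡ 16 (mod 143)
7^64 ≡ 16^2 = 256 ≡ 113 (mod 143)
71 = 64 + 4 + 2 + 1 in binary powers of 2.
So 7^71 ≡ 113 · 113 · 49 · 7 ≡ 106 (mod 143).
Squaring chain: 106; never reaches −1, so base 7 is a Miller–Rabin witness that 143 is composite.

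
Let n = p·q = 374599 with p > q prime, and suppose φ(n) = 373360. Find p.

φ(n) = (p−1)(q−1) = n − (p+q) + 1, so p + q = 374599 − 373360 + 1 = 1240.
p and q are the roots of t² − 1240t + 374599 = 0.
Discriminant: 1240² − 4·374599 = 1537600 − 1498396 = 39204; √39204 = 198.
q = (1240 − 198)/2 = 521, p = (1240 + 198)/2 = 719.
Check: 521 · 719 = 374599.

719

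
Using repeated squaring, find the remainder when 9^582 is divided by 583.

367

9^1 ≡ 9 (mod 583)
9^2 ≡ 9^2 = 81 ≡ 81 (mod 583)
9^4 ≡ 81^2 = 6561 ≡ 148 (mod 583)
9^8 ≡ 148^2 = 21904 ≡ 333 (mod 583)
9^16 ≡ 333^2 = 110889 ≡ 119 (mod 583)
9^32 ≡ 119^2 = 14161 ≡ 169 (mod 583)
9^64 ≡ 169^2 = 28561 ≡ 577 (mod 583)
9^128 ≡ 577^2 = 332929 ≡ 36 (mod 583)
9^256 ≡ 36^2 = 1296 ≡ 130 (mod 583)
9^512 ≡ 130^2 = 16900 ≡ 576 (mod 583)
582 = 512 + 64 + 4 + 2 in binary powers of 2.
So 9^582 ≡ 576 · 577 · 148 · 81 ≡ 367 (mod 583).
Since 367 ≠ 1, base 9 is a Fermat witness: 583 is composite.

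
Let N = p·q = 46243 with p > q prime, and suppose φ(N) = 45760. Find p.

353

φ(n) = (p−1)(q−1) = n − (p+q) + 1, so p + q = 46243 − 45760 + 1 = 484.
p and q are the roots of t² − 484t + 46243 = 0.
Discriminant: 484² − 4·46243 = 234256 − 184972 = 49284; √49284 = 222.
q = (484 − 222)/2 = 131, p = (484 + 222)/2 = 353.
Check: 131 · 353 = 46243.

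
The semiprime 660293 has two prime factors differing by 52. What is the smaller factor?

Since p = q + 52, we have 660293 = q(q + 52), so q² + 52q − 660293 = 0.
Discriminant: 52² + 4·660293 = 2704 + 2641172 = 2643876; √2643876 = 1626.
q = (−52 + 1626)/2 = 787, and p = q + 52 = 839.
Check: 787 · 839 = 660293.

787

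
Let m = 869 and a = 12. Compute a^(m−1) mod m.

166

12^1 ≡ 12 (mod 869)
12^2 ≡ 12^2 = 144 ≡ 144 (mod 869)
12^4 ≡ 144^2 = 20736 ≡ 749 (mod 869)
12^8 ≡ 749^2 = 561001 ≡ 496 (mod 869)
12^16 ≡ 496^2 = 246016 ≡ 89 (mod 869)
12^32 ≡ 89^2 = 7921 ≡ 100 (mod 869)
12^64 ≡ 100^2 = 10000 ≡ 441 (mod 869)
12^128 ≡ 441^2 = 194481 ≡ 694 (mod 869)
12^256 ≡ 694^2 = 481636 ≡ 210 (mod 869)
12^512 ≡ 210^2 = 44100 ≡ 650 (mod 869)
868 = 512 + 256 + 64 + 32 + 4 in binary powers of 2.
So 12^868 ≡ 650 · 210 · 441 · 100 · 749 ≡ 166 (mod 869).
Since 166 ≠ 1, base 12 is a Fermat witness: 869 is composite.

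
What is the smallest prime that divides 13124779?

97

13124779 is odd.
Digit sum 34, not divisible by 3.
Ends in 9: not divisible by 5.
7: 13124779 = 7·1874968 + 3
11: 13124779 = 11·1193161 + 8
13: 13124779 = 13·1009598 + 5
17: 13124779 = 17·772045 + 14
19: 13124779 = 19·690777 + 16
23: 13124779 = 23·570642 + 13
29: 13124779 = 29·452578 + 17
31: 13124779 = 31·423379 + 30
37: 13124779 = 37·354723 + 28
41: 13124779 = 41·320116 + 23
43: 13124779 = 43·305227 + 18
47: 13124779 = 47·279250 + 29
53: 13124779 = 53·247637 + 18
59: 13124779 = 59·222453 + 52
61: 13124779 = 61·215160 + 19
67: 13124779 = 67·195892 + 15
71: 13124779 = 71·184856 + 3
73: 13124779 = 73·179791 + 36
79: 13124779 = 79·166136 + 35
83: 13124779 = 83·158129 + 72
89: 13124779 = 89·147469 + 38
97: 13124779 = 97·135307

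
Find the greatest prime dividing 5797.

31

5797 = 11 · 527
527 = 17 · 31
31 is prime.
So 5797 = 11 · 17 · 31; the largest prime factor is 31.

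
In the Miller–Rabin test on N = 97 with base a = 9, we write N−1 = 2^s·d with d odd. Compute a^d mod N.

50

97 − 1 = 96 = 2^5 · 3, so d = 3.
9^1 ≡ 9 (mod 97)
9^2 ≡ 9^2 = 81 ≡ 81 (mod 97)
3 = 2 + 1 in binary powers of 2.
So 9^3 ≡ 81 · 9 ≡ 50 (mod 97).
Squaring chain: 50 → 75 → 96 → 1 → 1; reaches −1, so base 9 does not prove 97 composite.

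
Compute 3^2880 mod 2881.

3^1 ≡ 3 (mod 2881)
3^2 ≡ 3^2 = 9 ≡ 9 (mod 2881)
3^4 ≡ 9^2 = 81 ≡ 81 (mod 2881)
3^8 ≡ 81^2 = 6561 ≡ 799 (mod 2881)
3^16 ≡ 799^2 = 638401 ≡ 1700 (mod 2881)
3^32 ≡ 1700^2 = 2890000 ≡ 357 (mod 2881)
3^64 ≡ 357^2 = 127449 ≡ 685 (mod 2881)
3^128 ≡ 685^2 = 469225 ≡ 2503 (mod 2881)
3^256 ≡ 2503^2 = 6265009 ≡ 1715 (mod 2881)
3^512 ≡ 1715^2 = 2941225 ≡ 2605 (mod 2881)
3^1024 ≡ 2605^2 = 6786025 ≡ 1270 (mod 2881)
3^2048 ≡ 1270^2 = 1612900 ≡ 2421 (mod 2881)
2880 = 2048 + 512 + 256 + 64 in binary powers of 2.
So 3^2880 ≡ 2421 · 2605 · 1715 · 685 ≡ 618 (mod 2881).
Since 618 ≠ 1, base 3 is a Fermat witness: 2881 is composite.

618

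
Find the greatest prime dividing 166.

166 = 2 · 83
83 is prime.
So 166 = 2 · 83; the largest prime factor is 83.

83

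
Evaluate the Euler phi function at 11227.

Factor: 11227 = 103 · 109.
φ(11227) = (103−1) · (109−1) = 102 · 108 = 11016.

11016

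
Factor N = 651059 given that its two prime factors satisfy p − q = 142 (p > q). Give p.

Since p = q + 142, we have 651059 = q(q + 142), so q² + 142q − 651059 = 0.
Discriminant: 142² + 4·651059 = 20164 + 2604236 = 2624400; √2624400 = 1620.
q = (−142 + 1620)/2 = 739, and p = q + 142 = 881.
Check: 739 · 881 = 651059.

881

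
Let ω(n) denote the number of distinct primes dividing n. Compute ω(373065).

373065 = 3 · 124355
124355 = 5 · 24871
24871 = 7 · 3553
3553 = 11 · 323
323 = 17 · 19
373065 = 3 · 5 · 7 · 11 · 17 · 19, which has 6 distinct prime factors.

6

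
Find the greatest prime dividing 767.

59

767 = 13 · 59
59 is prime.
So 767 = 13 · 59; the largest prime factor is 59.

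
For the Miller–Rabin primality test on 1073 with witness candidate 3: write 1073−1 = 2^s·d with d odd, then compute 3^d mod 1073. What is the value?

1073 − 1 = 1072 = 2^4 · 67, so d = 67.
3^1 ≡ 3 (mod 1073)
3^2 ≡ 3^2 = 9 ≡ 9 (mod 1073)
3^4 ≡ 9^2 = 81 ≡ 81 (mod 1073)
3^8 ≡ 81^2 = 6561 ≡ 123 (mod 1073)
3^16 ≡ 123^2 = 15129 ≡ 107 (mod 1073)
3^32 ≡ 107^2 = 11449 ≡ 719 (mod 1073)
3^64 ≡ 719^2 = 516961 ≡ 848 (mod 1073)
67 = 64 + 2 + 1 in binary powers of 2.
So 3^67 ≡ 848 · 9 · 3 ≡ 363 (mod 1073).
Squaring chain: 363 → 863 → 107 → 719; never reaches −1, so base 3 is a Miller–Rabin witness that 1073 is composite.

363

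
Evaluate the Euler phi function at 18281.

18000

Factor: 18281 = 101 · 181.
φ(18281) = (101−1) · (181−1) = 100 · 180 = 18000.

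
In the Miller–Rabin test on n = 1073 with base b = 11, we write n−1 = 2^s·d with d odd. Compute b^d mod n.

677

1073 − 1 = 1072 = 2^4 · 67, so d = 67.
11^1 ≡ 11 (mod 1073)
11^2 ≡ 11^2 = 121 ≡ 121 (mod 1073)
11^4 ≡ 121^2 = 14641 ≡ 692 (mod 1073)
11^8 ≡ 692^2 = 478864 ≡ 306 (mod 1073)
11^16 ≡ 306^2 = 93636 ≡ 285 (mod 1073)
11^32 ≡ 285^2 = 81225 ≡ 750 (mod 1073)
11^64 ≡ 750^2 = 562500 ≡ 248 (mod 1073)
67 = 64 + 2 + 1 in binary powers of 2.
So 11^67 ≡ 248 · 121 · 11 ≡ 677 (mod 1073).
Squaring chain: 677 → 158 → 285 → 750; never reaches −1, so base 11 is a Miller–Rabin witness that 1073 is composite.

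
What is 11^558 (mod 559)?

532

11^1 ≡ 11 (mod 559)
11^2 ≡ 11^2 = 121 ≡ 121 (mod 559)
11^4 ≡ 121^2 = 14641 ≡ 107 (mod 559)
11^8 ≡ 107^2 = 11449 ≡ 269 (mod 559)
11^16 ≡ 269^2 = 72361 ≡ 250 (mod 559)
11^32 ≡ 250^2 = 62500 ≡ 451 (mod 559)
11^64 ≡ 451^2 = 203401 ≡ 484 (mod 559)
11^128 ≡ 484^2 = 234256 ≡ 35 (mod 559)
11^256 ≡ 35^2 = 1225 ≡ 107 (mod 559)
11^512 ≡ 107^2 = 11449 ≡ 269 (mod 559)
558 = 512 + 32 + 8 + 4 + 2 in binary powers of 2.
So 11^558 ≡ 269 · 451 · 269 · 107 · 121 ≡ 532 (mod 559).
Since 532 ≠ 1, base 11 is a Fermat witness: 559 is composite.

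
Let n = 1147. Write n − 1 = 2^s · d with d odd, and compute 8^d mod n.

450

1147 − 1 = 1146 = 2^1 · 573, so d = 573.
8^1 ≡ 8 (mod 1147)
8^2 ≡ 8^2 = 64 ≡ 64 (mod 1147)
8^4 ≡ 64^2 = 4096 ≡ 655 (mod 1147)
8^8 ≡ 655^2 = 429025 ≡ 47 (mod 1147)
8^16 ≡ 47^2 = 2209 ≡ 1062 (mod 1147)
8^32 ≡ 1062^2 = 1127844 ≡ 343 (mod 1147)
8^64 ≡ 343^2 = 117649 ≡ 655 (mod 1147)
8^128 ≡ 655^2 = 429025 ≡ 47 (mod 1147)
8^256 ≡ 47^2 = 2209 ≡ 1062 (mod 1147)
8^512 ≡ 1062^2 = 1127844 ≡ 343 (mod 1147)
573 = 512 + 32 + 16 + 8 + 4 + 1 in binary powers of 2.
So 8^573 ≡ 343 · 343 · 1062 · 47 · 655 · 8 ≡ 450 (mod 1147).
Squaring chain: 450; never reaches −1, so base 8 is a Miller–Rabin witness that 1147 is composite.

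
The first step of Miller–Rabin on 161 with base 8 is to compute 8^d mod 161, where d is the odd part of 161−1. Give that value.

161 − 1 = 160 = 2^5 · 5, so d = 5.
8^1 ≡ 8 (mod 161)
8^2 ≡ 8^2 = 64 ≡ 64 (mod 161)
8^4 ≡ 64^2 = 4096 ≡ 71 (mod 161)
5 = 4 + 1 in binary powers of 2.
So 8^5 ≡ 71 · 8 ≡ 85 (mod 161).
Squaring chain: 85 → 141 → 78 → 127 → 29; never reaches −1, so base 8 is a Miller–Rabin witness that 161 is composite.

85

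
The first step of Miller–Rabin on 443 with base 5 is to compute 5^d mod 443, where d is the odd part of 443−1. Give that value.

443 − 1 = 442 = 2^1 · 221, so d = 221.
5^1 ≡ 5 (mod 443)
5^2 ≡ 5^2 = 25 ≡ 25 (mod 443)
5^4 ≡ 25^2 = 625 ≡ 182 (mod 443)
5^8 ≡ 182^2 = 33124 ≡ 342 (mod 443)
5^16 ≡ 342^2 = 116964 ≡ 12 (mod 443)
5^32 ≡ 12^2 = 144 ≡ 144 (mod 443)
5^64 ≡ 144^2 = 20736 ≡ 358 (mod 443)
5^128 ≡ 358^2 = 128164 ≡ 137 (mod 443)
221 = 128 + 64 + 16 + 8 + 4 + 1 in binary powers of 2.
So 5^221 ≡ 137 · 358 · 12 · 342 · 182 · 5 ≡ 442 (mod 443).
Since 5^d ≡ 442 (mod 443), base 5 does not prove 443 composite.

442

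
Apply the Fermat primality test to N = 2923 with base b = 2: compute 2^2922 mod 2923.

2617

2^1 ≡ 2 (mod 2923)
2^2 ≡ 2^2 = 4 ≡ 4 (mod 2923)
2^4 ≡ 4^2 = 16 ≡ 16 (mod 2923)
2^8 ≡ 16^2 = 256 ≡ 256 (mod 2923)
2^16 ≡ 256^2 = 65536 ≡ 1230 (mod 2923)
2^32 ≡ 1230^2 = 1512900 ≡ 1709 (mod 2923)
2^64 ≡ 1709^2 = 2920681 ≡ 604 (mod 2923)
2^128 ≡ 604^2 = 364816 ≡ 2364 (mod 2923)
2^256 ≡ 2364^2 = 5588496 ≡ 2643 (mod 2923)
2^512 ≡ 2643^2 = 6985449 ≡ 2402 (mod 2923)
2^1024 ≡ 2402^2 = 5769604 ≡ 2525 (mod 2923)
2^2048 ≡ 2525^2 = 6375625 ≡ 562 (mod 2923)
2922 = 2048 + 512 + 256 + 64 + 32 + 8 + 2 in binary powers of 2.
So 2^2922 ≡ 562 · 2402 · 2643 · 604 · 1709 · 256 · 4 ≡ 2617 (mod 2923).
Since 2617 ≠ 1, base 2 is a Fermat witness: 2923 is composite.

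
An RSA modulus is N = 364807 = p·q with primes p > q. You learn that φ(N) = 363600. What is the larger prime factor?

607

φ(n) = (p−1)(q−1) = n − (p+q) + 1, so p + q = 364807 − 363600 + 1 = 1208.
p and q are the roots of t² − 1208t + 364807 = 0.
Discriminant: 1208² − 4·364807 = 1459264 − 1459228 = 36; √36 = 6.
q = (1208 − 6)/2 = 601, p = (1208 + 6)/2 = 607.
Check: 601 · 607 = 364807.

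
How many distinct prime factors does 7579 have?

7579 = 11 · 689
689 = 13 · 53
7579 = 11 · 13 · 53, which has 3 distinct prime factors.

3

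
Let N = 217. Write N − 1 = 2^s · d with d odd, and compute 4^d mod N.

217 − 1 = 216 = 2^3 · 27, so d = 27.
4^1 ≡ 4 (mod 217)
4^2 ≡ 4^2 = 16 ≡ 16 (mod 217)
4^4 ≡ 16^2 = 256 ≡ 39 (mod 217)
4^8 ≡ 39^2 = 1521 ≡ 2 (mod 217)
4^16 ≡ 2^2 = 4 ≡ 4 (mod 217)
27 = 16 + 8 + 2 + 1 in binary powers of 2.
So 4^27 ≡ 4 · 2 · 16 · 4 ≡ 78 (mod 217).
Squaring chain: 78 → 8 → 64; never reaches −1, so base 4 is a Miller–Rabin witness that 217 is composite.

78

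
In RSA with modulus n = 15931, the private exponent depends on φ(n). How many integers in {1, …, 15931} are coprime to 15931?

Factor: 15931 = 89 · 179.
φ(15931) = (89−1) · (179−1) = 88 · 178 = 15664.

15664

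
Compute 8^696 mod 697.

8^1 ≡ 8 (mod 697)
8^2 ≡ 8^2 = 64 ≡ 64 (mod 697)
8^4 ≡ 64^2 = 4096 ≡ 611 (mod 697)
8^8 ≡ 611^2 = 373321 ≡ 426 (mod 697)
8^16 ≡ 426^2 = 181476 ≡ 256 (mod 697)
8^32 ≡ 256^2 = 65536 ≡ 18 (mod 697)
8^64 ≡ 18^2 = 324 ≡ 324 (mod 697)
8^128 ≡ 324^2 = 104976 ≡ 426 (mod 697)
8^256 ≡ 426^2 = 181476 ≡ 256 (mod 697)
8^512 ≡ 256^2 = 65536 ≡ 18 (mod 697)
696 = 512 + 128 + 32 + 16 + 8 in binary powers of 2.
So 8^696 ≡ 18 · 426 · 18 · 256 · 426 ≡ 256 (mod 697).
Since 256 ≠ 1, base 8 is a Fermat witness: 697 is composite.

256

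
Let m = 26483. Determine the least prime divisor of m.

71

26483 is odd.
Digit sum 23, not divisible by 3.
Ends in 3: not divisible by 5.
7: 26483 = 7·3783 + 2
11: 26483 = 11·2407 + 6
13: 26483 = 13·2037 + 2
17: 26483 = 17·1557 + 14
19: 26483 = 19·1393 + 16
23: 26483 = 23·1151 + 10
29: 26483 = 29·913 + 6
31: 26483 = 31·854 + 9
37: 26483 = 37·715 + 28
41: 26483 = 41·645 + 38
43: 26483 = 43·615 + 38
47: 26483 = 47·563 + 22
53: 26483 = 53·499 + 36
59: 26483 = 59·448 + 51
61: 26483 = 61·434 + 9
67: 26483 = 67·395 + 18
71: 26483 = 71·373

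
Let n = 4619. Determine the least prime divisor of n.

4619 is odd.
Digit sum 20, not divisible by 3.
Ends in 9: not divisible by 5.
7: 4619 = 7·659 + 6
11: 4619 = 11·419 + 10
13: 4619 = 13·355 + 4
17: 4619 = 17·271 + 12
19: 4619 = 19·243 + 2
23: 4619 = 23·200 + 19
29: 4619 = 29·159 + 8
31: 4619 = 31·149

31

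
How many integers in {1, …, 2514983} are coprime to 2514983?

Factor: 2514983 = 83 · 157 · 193.
φ(2514983) = (83−1) · (157−1) · (193−1) = 82 · 156 · 192 = 2456064.

2456064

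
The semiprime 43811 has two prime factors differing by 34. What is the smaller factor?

Since p = q + 34, we have 43811 = q(q + 34), so q² + 34q − 43811 = 0.
Discriminant: 34² + 4·43811 = 1156 + 175244 = 176400; √176400 = 420.
q = (−34 + 420)/2 = 193, and p = q + 34 = 227.
Check: 193 · 227 = 43811.

193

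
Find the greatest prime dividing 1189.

41

1189 = 29 · 41
41 is prime.
So 1189 = 29 · 41; the largest prime factor is 41.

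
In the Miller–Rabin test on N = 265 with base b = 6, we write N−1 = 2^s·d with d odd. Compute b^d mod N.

265 − 1 = 264 = 2^3 · 33, so d = 33.
6^1 ≡ 6 (mod 265)
6^2 ≡ 6^2 = 36 ≡ 36 (mod 265)
6^4 ≡ 36^2 = 1296 ≡ 236 (mod 265)
6^8 ≡ 236^2 = 55696 ≡ 46 (mod 265)
6^16 ≡ 46^2 = 2116 ≡ 261 (mod 265)
6^32 ≡ 261^2 = 68121 ≡ 16 (mod 265)
33 = 32 + 1 in binary powers of 2.
So 6^33 ≡ 16 · 6 ≡ 96 (mod 265).
Squaring chain: 96 → 206 → 36; never reaches −1, so base 6 is a Miller–Rabin witness that 265 is composite.

96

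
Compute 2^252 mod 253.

2^1 ≡ 2 (mod 253)
2^2 ≡ 2^2 = 4 ≡ 4 (mod 253)
2^4 ≡ 4^2 = 16 ≡ 16 (mod 253)
2^8 ≡ 16^2 = 256 ≡ 3 (mod 253)
2^16 ≡ 3^2 = 9 ≡ 9 (mod 253)
2^32 ≡ 9^2 = 81 ≡ 81 (mod 253)
2^64 ≡ 81^2 = 6561 ≡ 236 (mod 253)
2^128 ≡ 236^2 = 55696 ≡ 36 (mod 253)
252 = 128 + 64 + 32 + 16 + 8 + 4 in binary powers of 2.
So 2^252 ≡ 36 · 236 · 81 · 9 · 3 · 16 ≡ 81 (mod 253).
Since 81 ≠ 1, base 2 is a Fermat witness: 253 is composite.

81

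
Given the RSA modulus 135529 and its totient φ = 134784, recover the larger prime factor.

433

φ(n) = (p−1)(q−1) = n − (p+q) + 1, so p + q = 135529 − 134784 + 1 = 746.
p and q are the roots of t² − 746t + 135529 = 0.
Discriminant: 746² − 4·135529 = 556516 − 542116 = 14400; √14400 = 120.
q = (746 − 120)/2 = 313, p = (746 + 120)/2 = 433.
Check: 313 · 433 = 135529.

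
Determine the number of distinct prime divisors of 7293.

7293 = 3 · 2431
2431 = 11 · 221
221 = 13 · 17
7293 = 3 · 11 · 13 · 17, which has 4 distinct prime factors.

4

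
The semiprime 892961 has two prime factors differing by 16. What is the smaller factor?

937

Since p = q + 16, we have 892961 = q(q + 16), so q² + 16q − 892961 = 0.
Discriminant: 16² + 4·892961 = 256 + 3571844 = 3572100; √3572100 = 1890.
q = (−16 + 1890)/2 = 937, and p = q + 16 = 953.
Check: 937 · 953 = 892961.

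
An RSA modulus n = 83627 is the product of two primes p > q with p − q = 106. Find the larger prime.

347

Since p = q + 106, we have 83627 = q(q + 106), so q² + 106q − 83627 = 0.
Discriminant: 106² + 4·83627 = 11236 + 334508 = 345744; √345744 = 588.
q = (−106 + 588)/2 = 241, and p = q + 106 = 347.
Check: 241 · 347 = 83627.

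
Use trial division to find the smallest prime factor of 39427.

89

39427 is odd.
Digit sum 25, not divisible by 3.
Ends in 7: not divisible by 5.
7: 39427 = 7·5632 + 3
11: 39427 = 11·3584 + 3
13: 39427 = 13·3032 + 11
17: 39427 = 17·2319 + 4
19: 39427 = 19·2075 + 2
23: 39427 = 23·1714 + 5
29: 39427 = 29·1359 + 16
31: 39427 = 31·1271 + 26
37: 39427 = 37·1065 + 22
41: 39427 = 41·961 + 26
43: 39427 = 43·916 + 39
47: 39427 = 47·838 + 41
53: 39427 = 53·743 + 48
59: 39427 = 59·668 + 15
61: 39427 = 61·646 + 21
67: 39427 = 67·588 + 31
71: 39427 = 71·555 + 22
73: 39427 = 73·540 + 7
79: 39427 = 79·499 + 6
83: 39427 = 83·475 + 2
89: 39427 = 89·443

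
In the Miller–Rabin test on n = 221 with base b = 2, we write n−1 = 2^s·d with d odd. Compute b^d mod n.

128

221 − 1 = 220 = 2^2 · 55, so d = 55.
2^1 ≡ 2 (mod 221)
2^2 ≡ 2^2 = 4 ≡ 4 (mod 221)
2^4 ≡ 4^2 = 16 ≡ 16 (mod 221)
2^8 ≡ 16^2 = 256 ≡ 35 (mod 221)
2^16 ≡ 35^2 = 1225 ≡ 120 (mod 221)
2^32 ≡ 120^2 = 14400 ≡ 35 (mod 221)
55 = 32 + 16 + 4 + 2 + 1 in binary powers of 2.
So 2^55 ≡ 35 · 120 · 16 · 4 · 2 ≡ 128 (mod 221).
Squaring chain: 128 → 30; never reaches −1, so base 2 is a Miller–Rabin witness that 221 is composite.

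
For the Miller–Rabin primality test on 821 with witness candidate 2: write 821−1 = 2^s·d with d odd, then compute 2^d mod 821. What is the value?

295

821 − 1 = 820 = 2^2 · 205, so d = 205.
2^1 ≡ 2 (mod 821)
2^2 ≡ 2^2 = 4 ≡ 4 (mod 821)
2^4 ≡ 4^2 = 16 ≡ 16 (mod 821)
2^8 ≡ 16^2 = 256 ≡ 256 (mod 821)
2^16 ≡ 256^2 = 65536 ≡ 677 (mod 821)
2^32 ≡ 677^2 = 458329 ≡ 211 (mod 821)
2^64 ≡ 211^2 = 44521 ≡ 187 (mod 821)
2^128 ≡ 187^2 = 34969 ≡ 487 (mod 821)
205 = 128 + 64 + 8 + 4 + 1 in binary powers of 2.
So 2^205 ≡ 487 · 187 · 256 · 16 · 2 ≡ 295 (mod 821).
Squaring chain: 295 → 820; reaches −1, so base 2 does not prove 821 composite.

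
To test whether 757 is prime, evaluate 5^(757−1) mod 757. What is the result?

5^1 ≡ 5 (mod 757)
5^2 ≡ 5^2 = 25 ≡ 25 (mod 757)
5^4 ≡ 25^2 = 625 ≡ 625 (mod 757)
5^8 ≡ 625^2 = 390625 ≡ 13 (mod 757)
5^16 ≡ 13^2 = 169 ≡ 169 (mod 757)
5^32 ≡ 169^2 = 28561 ≡ 552 (mod 757)
5^64 ≡ 552^2 = 304704 ≡ 390 (mod 757)
5^128 ≡ 390^2 = 152100 ≡ 700 (mod 757)
5^256 ≡ 700^2 = 490000 ≡ 221 (mod 757)
5^512 ≡ 221^2 = 48841 ≡ 393 (mod 757)
756 = 512 + 128 + 64 + 32 + 16 + 4 in binary powers of 2.
So 5^756 ≡ 393 · 700 · 390 · 552 · 169 · 625 ≡ 1 (mod 757).
Since the result is 1, base 5 gives no evidence that 757 is composite.

1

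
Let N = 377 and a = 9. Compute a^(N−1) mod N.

9^1 ≡ 9 (mod 377)
9^2 ≡ 9^2 = 81 ≡ 81 (mod 377)
9^4 ≡ 81^2 = 6561 ≡ 152 (mod 377)
9^8 ≡ 152^2 = 23104 ≡ 107 (mod 377)
9^16 ≡ 107^2 = 11449 ≡ 139 (mod 377)
9^32 ≡ 139^2 = 19321 ≡ 94 (mod 377)
9^64 ≡ 94^2 = 8836 ≡ 165 (mod 377)
9^128 ≡ 165^2 = 27225 ≡ 81 (mod 377)
9^256 ≡ 81^2 = 6561 ≡ 152 (mod 377)
376 = 256 + 64 + 32 + 16 + 8 in binary powers of 2.
So 9^376 ≡ 152 · 165 · 94 · 139 · 107 ≡ 256 (mod 377).
Since 256 ≠ 1, base 9 is a Fermat witness: 377 is composite.

256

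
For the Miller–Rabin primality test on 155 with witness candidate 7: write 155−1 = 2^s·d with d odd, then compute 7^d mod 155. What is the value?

155 − 1 = 154 = 2^1 · 77, so d = 77.
7^1 ≡ 7 (mod 155)
7^2 ≡ 7^2 = 49 ≡ 49 (mod 155)
7^4 ≡ 49^2 = 2401 ≡ 76 (mod 155)
7^8 ≡ 76^2 = 5776 ≡ 41 (mod 155)
7^16 ≡ 41^2 = 1681 ≡ 131 (mod 155)
7^32 ≡ 131^2 = 17161 ≡ 111 (mod 155)
7^64 ≡ 111^2 = 12321 ≡ 76 (mod 155)
77 = 64 + 8 + 4 + 1 in binary powers of 2.
So 7^77 ≡ 76 · 41 · 76 · 7 ≡ 142 (mod 155).
Squaring chain: 142; never reaches −1, so base 7 is a Miller–Rabin witness that 155 is composite.

142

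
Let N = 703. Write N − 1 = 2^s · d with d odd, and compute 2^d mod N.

265

703 − 1 = 702 = 2^1 · 351, so d = 351.
2^1 ≡ 2 (mod 703)
2^2 ≡ 2^2 = 4 ≡ 4 (mod 703)
2^4 ≡ 4^2 = 16 ≡ 16 (mod 703)
2^8 ≡ 16^2 = 256 ≡ 256 (mod 703)
2^16 ≡ 256^2 = 65536 ≡ 157 (mod 703)
2^32 ≡ 157^2 = 24649 ≡ 44 (mod 703)
2^64 ≡ 44^2 = 1936 ≡ 530 (mod 703)
2^128 ≡ 530^2 = 280900 ≡ 403 (mod 703)
2^256 ≡ 403^2 = 162409 ≡ 16 (mod 703)
351 = 256 + 64 + 16 + 8 + 4 + 2 + 1 in binary powers of 2.
So 2^351 ≡ 16 · 530 · 157 · 256 · 16 · 4 · 2 ≡ 265 (mod 703).
Squaring chain: 265; never reaches −1, so base 2 is a Miller–Rabin witness that 703 is composite.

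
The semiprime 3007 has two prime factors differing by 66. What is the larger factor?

Since p = q + 66, we have 3007 = q(q + 66), so q² + 66q − 3007 = 0.
Discriminant: 66² + 4·3007 = 4356 + 12028 = 16384; √16384 = 128.
q = (−66 + 128)/2 = 31, and p = q + 66 = 97.
Check: 31 · 97 = 3007.

97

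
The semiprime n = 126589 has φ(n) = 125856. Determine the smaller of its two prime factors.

277

φ(n) = (p−1)(q−1) = n − (p+q) + 1, so p + q = 126589 − 125856 + 1 = 734.
p and q are the roots of t² − 734t + 126589 = 0.
Discriminant: 734² − 4·126589 = 538756 − 506356 = 32400; √32400 = 180.
q = (734 − 180)/2 = 277, p = (734 + 180)/2 = 457.
Check: 277 · 457 = 126589.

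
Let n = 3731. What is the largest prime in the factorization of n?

3731 = 7 · 533
533 = 13 · 41
41 is prime.
So 3731 = 7 · 13 · 41; the largest prime factor is 41.

41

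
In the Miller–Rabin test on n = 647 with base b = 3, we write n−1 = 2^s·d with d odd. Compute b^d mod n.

1

647 − 1 = 646 = 2^1 · 323, so d = 323.
3^1 ≡ 3 (mod 647)
3^2 ≡ 3^2 = 9 ≡ 9 (mod 647)
3^4 ≡ 9^2 = 81 ≡ 81 (mod 647)
3^8 ≡ 81^2 = 6561 ≡ 91 (mod 647)
3^16 ≡ 91^2 = 8281 ≡ 517 (mod 647)
3^32 ≡ 517^2 = 267289 ≡ 78 (mod 647)
3^64 ≡ 78^2 = 6084 ≡ 261 (mod 647)
3^128 ≡ 261^2 = 68121 ≡ 186 (mod 647)
3^256 ≡ 186^2 = 34596 ≡ 305 (mod 647)
323 = 256 + 64 + 2 + 1 in binary powers of 2.
So 3^323 ≡ 305 · 261 · 9 · 3 ≡ 1 (mod 647).
Since 3^d ≡ 1 (mod 647), base 3 does not prove 647 composite.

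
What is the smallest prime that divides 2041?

2041 is odd.
Digit sum 7, not divisible by 3.
Ends in 1: not divisible by 5.
7: 2041 = 7·291 + 4
11: 2041 = 11·185 + 6
13: 2041 = 13·157

13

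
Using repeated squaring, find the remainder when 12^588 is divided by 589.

12^1 ≡ 12 (mod 589)
12^2 ≡ 12^2 = 144 ≡ 144 (mod 589)
12^4 ≡ 144^2 = 20736 ≡ 121 (mod 589)
12^8 ≡ 121^2 = 14641 ≡ 505 (mod 589)
12^16 ≡ 505^2 = 255025 ≡ 577 (mod 589)
12^32 ≡ 577^2 = 332929 ≡ 144 (mod 589)
12^64 ≡ 144^2 = 20736 ≡ 121 (mod 589)
12^128 ≡ 121^2 = 14641 ≡ 505 (mod 589)
12^256 ≡ 505^2 = 255025 ≡ 577 (mod 589)
12^512 ≡ 577^2 = 332929 ≡ 144 (mod 589)
588 = 512 + 64 + 8 + 4 in binary powers of 2.
So 12^588 ≡ 144 · 121 · 505 · 121 ≡ 39 (mod 589).
Since 39 ≠ 1, base 12 is a Fermat witness: 589 is composite.

39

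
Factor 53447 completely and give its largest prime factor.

97

53447 = 19 · 2813
2813 = 29 · 97
97 is prime.
So 53447 = 19 · 29 · 97; the largest prime factor is 97.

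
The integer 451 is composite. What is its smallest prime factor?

11

451 is odd.
Digit sum 10, not divisible by 3.
Ends in 1: not divisible by 5.
7: 451 = 7·64 + 3
11: 451 = 11·41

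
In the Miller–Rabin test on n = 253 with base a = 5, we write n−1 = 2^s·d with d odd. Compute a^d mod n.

253 − 1 = 252 = 2^2 · 63, so d = 63.
5^1 ≡ 5 (mod 253)
5^2 ≡ 5^2 = 25 ≡ 25 (mod 253)
5^4 ≡ 25^2 = 625 ≡ 119 (mod 253)
5^8 ≡ 119^2 = 14161 ≡ 246 (mod 253)
5^16 ≡ 246^2 = 60516 ≡ 49 (mod 253)
5^32 ≡ 49^2 = 2401 ≡ 124 (mod 253)
63 = 32 + 16 + 8 + 4 + 2 + 1 in binary powers of 2.
So 5^63 ≡ 124 · 49 · 246 · 119 · 25 · 5 ≡ 191 (mod 253).
Squaring chain: 191 → 49; never reaches −1, so base 5 is a Miller–Rabin witness that 253 is composite.

191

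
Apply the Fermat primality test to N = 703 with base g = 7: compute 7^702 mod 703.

1

7^1 ≡ 7 (mod 703)
7^2 ≡ 7^2 = 49 ≡ 49 (mod 703)
7^4 ≡ 49^2 = 2401 ≡ 292 (mod 703)
7^8 ≡ 292^2 = 85264 ≡ 201 (mod 703)
7^16 ≡ 201^2 = 40401 ≡ 330 (mod 703)
7^32 ≡ 330^2 = 108900 ≡ 638 (mod 703)
7^64 ≡ 638^2 = 407044 ≡ 7 (mod 703)
7^128 ≡ 7^2 = 49 ≡ 49 (mod 703)
7^256 ≡ 49^2 = 2401 ≡ 292 (mod 703)
7^512 ≡ 292^2 = 85264 ≡ 201 (mod 703)
702 = 512 + 128 + 32 + 16 + 8 + 4 + 2 in binary powers of 2.
So 7^702 ≡ 201 · 49 · 638 · 330 · 201 · 292 · 49 ≡ 1 (mod 703).
Since the result is 1, base 7 gives no evidence that 703 is composite.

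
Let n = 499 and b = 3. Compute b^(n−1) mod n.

1

3^1 ≡ 3 (mod 499)
3^2 ≡ 3^2 = 9 ≡ 9 (mod 499)
3^4 ≡ 9^2 = 81 ≡ 81 (mod 499)
3^8 ≡ 81^2 = 6561 ≡ 74 (mod 499)
3^16 ≡ 74^2 = 5476 ≡ 486 (mod 499)
3^32 ≡ 486^2 = 236196 ≡ 169 (mod 499)
3^64 ≡ 169^2 = 28561 ≡ 118 (mod 499)
3^128 ≡ 118^2 = 13924 ≡ 451 (mod 499)
3^256 ≡ 451^2 = 203401 ≡ 308 (mod 499)
498 = 256 + 128 + 64 + 32 + 16 + 2 in binary powers of 2.
So 3^498 ≡ 308 · 451 · 118 · 169 · 486 · 9 ≡ 1 (mod 499).
Since the result is 1, base 3 gives no evidence that 499 is composite.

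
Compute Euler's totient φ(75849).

Factor: 75849 = 3 · 131 · 193.
φ(75849) = (3−1) · (131−1) · (193−1) = 2 · 130 · 192 = 49920.

49920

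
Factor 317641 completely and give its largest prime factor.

317641 = 43 · 7387
7387 = 83 · 89
89 is prime.
So 317641 = 43 · 83 · 89; the largest prime factor is 89.

89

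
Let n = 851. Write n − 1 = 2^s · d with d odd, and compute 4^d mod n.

169

851 − 1 = 850 = 2^1 · 425, so d = 425.
4^1 ≡ 4 (mod 851)
4^2 ≡ 4^2 = 16 ≡ 16 (mod 851)
4^4 ≡ 16^2 = 256 ≡ 256 (mod 851)
4^8 ≡ 256^2 = 65536 ≡ 9 (mod 851)
4^16 ≡ 9^2 = 81 ≡ 81 (mod 851)
4^32 ≡ 81^2 = 6561 ≡ 604 (mod 851)
4^64 ≡ 604^2 = 364816 ≡ 588 (mod 851)
4^128 ≡ 588^2 = 345744 ≡ 238 (mod 851)
4^256 ≡ 238^2 = 56644 ≡ 478 (mod 851)
425 = 256 + 128 + 32 + 8 + 1 in binary powers of 2.
So 4^425 ≡ 478 · 238 · 604 · 9 · 4 ≡ 169 (mod 851).
Squaring chain: 169; never reaches −1, so base 4 is a Miller–Rabin witness that 851 is composite.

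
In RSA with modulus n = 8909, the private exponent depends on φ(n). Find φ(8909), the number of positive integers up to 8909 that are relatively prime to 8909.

Factor: 8909 = 59 · 151.
φ(8909) = (59−1) · (151−1) = 58 · 150 = 8700.

8700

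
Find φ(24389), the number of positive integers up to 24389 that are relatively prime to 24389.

Factor: 24389 = 29^3.
φ(24389) = 29^2·(29−1) = 23548.

23548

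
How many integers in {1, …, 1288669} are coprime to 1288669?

1251936

Factor: 1288669 = 73 · 127 · 139.
φ(1288669) = (73−1) · (127−1) · (139−1) = 72 · 126 · 138 = 1251936.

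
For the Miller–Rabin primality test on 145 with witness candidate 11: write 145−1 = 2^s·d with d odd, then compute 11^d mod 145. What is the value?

145 − 1 = 144 = 2^4 · 9, so d = 9.
11^1 ≡ 11 (mod 145)
11^2 ≡ 11^2 = 121 ≡ 121 (mod 145)
11^4 ≡ 121^2 = 14641 ≡ 141 (mod 145)
11^8 ≡ 141^2 = 19881 ≡ 16 (mod 145)
9 = 8 + 1 in binary powers of 2.
So 11^9 ≡ 16 · 11 ≡ 31 (mod 145).
Squaring chain: 31 → 91 → 16 → 111; never reaches −1, so base 11 is a Miller–Rabin witness that 145 is composite.

31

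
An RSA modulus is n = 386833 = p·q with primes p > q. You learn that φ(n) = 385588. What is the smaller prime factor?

587

φ(n) = (p−1)(q−1) = n − (p+q) + 1, so p + q = 386833 − 385588 + 1 = 1246.
p and q are the roots of t² − 1246t + 386833 = 0.
Discriminant: 1246² − 4·386833 = 1552516 − 1547332 = 5184; √5184 = 72.
q = (1246 − 72)/2 = 587, p = (1246 + 72)/2 = 659.
Check: 587 · 659 = 386833.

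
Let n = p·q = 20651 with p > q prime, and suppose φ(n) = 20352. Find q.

φ(n) = (p−1)(q−1) = n − (p+q) + 1, so p + q = 20651 − 20352 + 1 = 300.
p and q are the roots of t² − 300t + 20651 = 0.
Discriminant: 300² − 4·20651 = 90000 − 82604 = 7396; √7396 = 86.
q = (300 − 86)/2 = 107, p = (300 + 86)/2 = 193.
Check: 107 · 193 = 20651.

107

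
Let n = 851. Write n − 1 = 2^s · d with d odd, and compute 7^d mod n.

419

851 − 1 = 850 = 2^1 · 425, so d = 425.
7^1 ≡ 7 (mod 851)
7^2 ≡ 7^2 = 49 ≡ 49 (mod 851)
7^4 ≡ 49^2 = 2401 ≡ 699 (mod 851)
7^8 ≡ 699^2 = 488601 ≡ 127 (mod 851)
7^16 ≡ 127^2 = 16129 ≡ 811 (mod 851)
7^32 ≡ 811^2 = 657721 ≡ 749 (mod 851)
7^64 ≡ 749^2 = 561001 ≡ 192 (mod 851)
7^128 ≡ 192^2 = 36864 ≡ 271 (mod 851)
7^256 ≡ 271^2 = 73441 ≡ 255 (mod 851)
425 = 256 + 128 + 32 + 8 + 1 in binary powers of 2.
So 7^425 ≡ 255 · 271 · 749 · 127 · 7 ≡ 419 (mod 851).
Squaring chain: 419; never reaches −1, so base 7 is a Miller–Rabin witness that 851 is composite.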